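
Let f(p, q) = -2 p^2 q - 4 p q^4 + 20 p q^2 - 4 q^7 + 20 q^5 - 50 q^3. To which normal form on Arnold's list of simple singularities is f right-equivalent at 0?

D8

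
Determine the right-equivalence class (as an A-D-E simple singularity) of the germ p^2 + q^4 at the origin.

A3

The Hessian of f at 0 has rank 1. Corank 1: A-series; mu = 3 gives A_3.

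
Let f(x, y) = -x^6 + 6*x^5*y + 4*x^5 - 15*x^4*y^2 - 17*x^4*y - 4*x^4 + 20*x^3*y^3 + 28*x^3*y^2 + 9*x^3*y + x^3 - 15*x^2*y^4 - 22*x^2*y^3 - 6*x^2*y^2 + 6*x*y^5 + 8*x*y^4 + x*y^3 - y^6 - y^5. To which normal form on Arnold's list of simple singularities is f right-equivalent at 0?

E7

The Hessian of f at 0 has rank 0. Corank 2; j^3 = x^3 is a perfect cube, so E-series; the 4-jet and mu = 7 give E_7.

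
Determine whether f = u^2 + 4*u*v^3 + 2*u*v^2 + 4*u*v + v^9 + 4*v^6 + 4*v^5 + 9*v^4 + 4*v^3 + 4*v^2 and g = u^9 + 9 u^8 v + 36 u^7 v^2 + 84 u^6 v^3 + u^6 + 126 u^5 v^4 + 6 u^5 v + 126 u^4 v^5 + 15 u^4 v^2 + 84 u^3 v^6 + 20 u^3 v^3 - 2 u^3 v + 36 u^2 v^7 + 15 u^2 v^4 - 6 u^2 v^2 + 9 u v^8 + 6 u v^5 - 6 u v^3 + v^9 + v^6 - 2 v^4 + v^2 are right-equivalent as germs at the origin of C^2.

Yes.

The Hessian of f at 0 is [[2, 4], [4, 8]] with rank 1, so corank 1. A Groebner basis of the Jacobian ideal J(f) in C{u,v} is {u^2*v^2 - u^2*v - 5*u^2/4 - 5*u*v^2 - 25*u*v/8 + 33*u/16 + 13*v^2/16 + 33*v/8, u^3 + 15*u^2*v/2 - 5*u^2/4 + 65*u*v^2/4 - 19*u*v/4 - 43*u/8 - 79*v^2/8 - 43*v/4, u/2 + v^3 + v^2/2 + v}; counting standard monomials gives mu = 8. Corank 1: A-series; mu = 8 gives A_8. The Hessian of g at 0 is [[0, 0], [0, 2]] with rank 1, so corank 1. A Groebner basis of the Jacobian ideal J(g) in C{u,v} is {u^2*v^2, u^3 + 3*u^2*v + 3*u*v^2 - v, v^3}; counting standard monomials gives mu = 8. Corank 1: A-series; mu = 8 gives A_8. Both have type A_8, hence right-equivalent.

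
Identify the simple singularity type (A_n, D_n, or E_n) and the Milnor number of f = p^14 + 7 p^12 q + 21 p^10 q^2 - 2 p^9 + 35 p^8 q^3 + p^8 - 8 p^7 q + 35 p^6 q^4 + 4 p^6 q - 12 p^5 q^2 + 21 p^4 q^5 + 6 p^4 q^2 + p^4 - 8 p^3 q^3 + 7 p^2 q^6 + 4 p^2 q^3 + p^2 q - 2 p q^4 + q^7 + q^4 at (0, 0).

The Hessian of f at 0 has rank 0. Corank 2; j^3 = p^2*q has shape L^2 M (L != M), so D-series; mu = 5 gives D_5.

Type D_5, Milnor number mu = 5.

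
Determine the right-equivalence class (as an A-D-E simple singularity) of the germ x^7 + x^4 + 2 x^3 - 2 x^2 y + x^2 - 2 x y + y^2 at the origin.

The Hessian of f at 0 is [[2, -2], [-2, 2]] with rank 1, so corank 1. A Groebner basis of the Jacobian ideal J(f) in C{x,y} is {-14*x*y/3 - 5*x/3 + y^4 - 4*y^3/3 + 3*y^2 + 5*y/3, x*y^2 + 4*x*y/3 + x/3 - y^3/3 - y^2 - y/3, x^2 + x - y}; counting standard monomials gives mu = 6. Corank 1: A-series; mu = 6 gives A_6.

A_{6}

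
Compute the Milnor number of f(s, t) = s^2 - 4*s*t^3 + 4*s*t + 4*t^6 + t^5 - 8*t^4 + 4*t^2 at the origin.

4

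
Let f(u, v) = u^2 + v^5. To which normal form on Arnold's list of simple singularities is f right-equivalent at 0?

A_{4}

The Hessian of f at 0 is [[2, 0], [0, 0]] with rank 1, so corank 1. A Groebner basis of the Jacobian ideal J(f) in C{u,v} is {v^4, u}; counting standard monomials gives mu = 4. Corank 1: A-series; mu = 4 gives A_4.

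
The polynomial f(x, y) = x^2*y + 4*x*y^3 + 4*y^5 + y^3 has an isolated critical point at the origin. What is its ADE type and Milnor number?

The Hessian of f at 0 has rank 0. Corank 2; j^3 = y*(x^2 + y^2) splits into three distinct lines over C (the quadratic factor has nonzero discriminant), so D_4.

Type D4, Milnor number mu = 4.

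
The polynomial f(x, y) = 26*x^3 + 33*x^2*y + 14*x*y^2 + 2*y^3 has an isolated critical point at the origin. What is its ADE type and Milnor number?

Type D4, Milnor number mu = 4.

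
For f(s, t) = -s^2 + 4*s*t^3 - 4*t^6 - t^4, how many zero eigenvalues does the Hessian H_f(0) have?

The Hessian at 0 is [[-2, 0], [0, 0]] of rank 1; hence corank 1.

1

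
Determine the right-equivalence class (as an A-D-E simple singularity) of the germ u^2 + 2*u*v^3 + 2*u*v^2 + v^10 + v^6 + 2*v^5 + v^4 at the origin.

A_{9}

The Hessian of f at 0 has rank 1. Corank 1: A-series; mu = 9 gives A_9.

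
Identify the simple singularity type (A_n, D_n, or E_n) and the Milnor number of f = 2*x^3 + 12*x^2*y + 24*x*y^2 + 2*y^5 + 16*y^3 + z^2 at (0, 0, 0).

Type E_8, Milnor number mu = 8.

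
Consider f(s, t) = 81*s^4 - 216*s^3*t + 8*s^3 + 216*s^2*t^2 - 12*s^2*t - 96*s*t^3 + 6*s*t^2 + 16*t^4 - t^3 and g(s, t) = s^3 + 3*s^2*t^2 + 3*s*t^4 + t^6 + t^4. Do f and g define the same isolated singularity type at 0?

Yes.

The Hessian of f at 0 is [[0, 0], [0, 0]] with rank 0, so corank 2. A Groebner basis of the Jacobian ideal J(f) in C{s,t} is {t^4, s*t^2 - 5*t^3/9, s^2 - s*t + t^2/4}; counting standard monomials gives mu = 6. Corank 2; j^3 = (2*s - t)^3 is a perfect cube, so E-series; the 4-jet and mu = 6 give E_6. The Hessian of g at 0 is [[0, 0], [0, 0]] with rank 0, so corank 2. A Groebner basis of the Jacobian ideal J(g) in C{s,t} is {s^3, s^2*t, s^2/2 + s*t^2, t^3}; counting standard monomials gives mu = 6. Corank 2; j^3 = s^3 is a perfect cube, so E-series; the 4-jet and mu = 6 give E_6. Both have type E_6, hence right-equivalent.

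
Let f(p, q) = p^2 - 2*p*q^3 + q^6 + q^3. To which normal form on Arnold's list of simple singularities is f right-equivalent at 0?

The Hessian of f at 0 is [[2, 0], [0, 0]] with rank 1, so corank 1. A Groebner basis of the Jacobian ideal J(f) in C{p,q} is {q^2, p}; counting standard monomials gives mu = 2. Corank 1: A-series; mu = 2 gives A_2.

A2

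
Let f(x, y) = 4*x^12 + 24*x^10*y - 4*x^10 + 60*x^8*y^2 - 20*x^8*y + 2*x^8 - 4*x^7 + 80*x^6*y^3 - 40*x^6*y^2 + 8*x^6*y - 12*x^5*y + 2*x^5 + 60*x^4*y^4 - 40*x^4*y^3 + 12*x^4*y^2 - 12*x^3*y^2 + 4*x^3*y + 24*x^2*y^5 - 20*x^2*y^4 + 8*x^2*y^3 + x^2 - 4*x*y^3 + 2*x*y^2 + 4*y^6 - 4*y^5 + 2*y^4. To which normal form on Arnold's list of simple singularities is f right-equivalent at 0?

A3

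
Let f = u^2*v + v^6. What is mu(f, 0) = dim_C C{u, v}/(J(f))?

7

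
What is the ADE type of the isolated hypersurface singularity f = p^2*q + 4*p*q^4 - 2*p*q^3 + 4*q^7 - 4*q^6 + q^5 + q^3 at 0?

D_4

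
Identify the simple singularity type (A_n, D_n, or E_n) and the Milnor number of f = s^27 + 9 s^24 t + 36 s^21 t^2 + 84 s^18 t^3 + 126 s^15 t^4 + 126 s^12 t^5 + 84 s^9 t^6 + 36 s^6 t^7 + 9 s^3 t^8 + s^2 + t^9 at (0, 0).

The Hessian of f at 0 has rank 1. Corank 1: A-series; mu = 8 gives A_8.

Type A_{8}, Milnor number mu = 8.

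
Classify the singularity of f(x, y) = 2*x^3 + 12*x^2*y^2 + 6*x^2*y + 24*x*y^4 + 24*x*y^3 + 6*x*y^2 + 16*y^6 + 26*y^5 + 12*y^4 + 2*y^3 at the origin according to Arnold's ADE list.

E_{8}

The Hessian of f at 0 is [[0, 0], [0, 0]] with rank 0, so corank 2. A Groebner basis of the Jacobian ideal J(f) in C{x,y} is {y^4, x^3 + 3*x^2*y - 3*x^2/4 - 3*x*y/2 - 2*y^3 - 3*y^2/4, x^2/4 + x*y^2 + x*y/2 + y^3 + y^2/4}; counting standard monomials gives mu = 8. Corank 2; j^3 = 2*(x + y)^3 is a perfect cube, so E-series; the 5-jet and mu = 8 give E_8.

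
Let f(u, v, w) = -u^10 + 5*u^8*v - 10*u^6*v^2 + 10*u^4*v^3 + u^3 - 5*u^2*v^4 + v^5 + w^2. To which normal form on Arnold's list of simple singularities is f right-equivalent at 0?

E_8

The Hessian of f at 0 has rank 1. Corank 2; j^3 = u^3 is a perfect cube, so E-series; the 5-jet and mu = 8 give E_8.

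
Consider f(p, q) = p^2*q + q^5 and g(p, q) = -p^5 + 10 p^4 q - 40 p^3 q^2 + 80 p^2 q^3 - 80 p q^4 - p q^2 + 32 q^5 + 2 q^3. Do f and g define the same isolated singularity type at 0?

Yes.

The Hessian of f at 0 has rank 0. Corank 2; j^3 = p^2*q has shape L^2 M (L != M), so D-series; mu = 6 gives D_6. The Hessian of g at 0 has rank 0. Corank 2; j^3 = -q^2*(p - 2*q) has shape L^2 M (L != M), so D-series; mu = 6 gives D_6. Both have type D_6, hence right-equivalent.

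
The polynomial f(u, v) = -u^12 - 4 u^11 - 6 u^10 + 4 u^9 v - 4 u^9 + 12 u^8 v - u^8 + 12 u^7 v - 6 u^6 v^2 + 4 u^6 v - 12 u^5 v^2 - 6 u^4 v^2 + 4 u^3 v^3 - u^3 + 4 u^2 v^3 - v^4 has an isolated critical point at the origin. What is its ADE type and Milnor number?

Type E_{6}, Milnor number mu = 6.

The Hessian of f at 0 is [[0, 0], [0, 0]] with rank 0, so corank 2. A Groebner basis of the Jacobian ideal J(f) in C{u,v} is {v^3, u^2}; counting standard monomials gives mu = 6. Corank 2; j^3 = -u^3 is a perfect cube, so E-series; the 4-jet and mu = 6 give E_6.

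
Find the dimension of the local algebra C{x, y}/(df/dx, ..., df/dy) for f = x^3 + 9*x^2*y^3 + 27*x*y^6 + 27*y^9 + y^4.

6

The Hessian of f at 0 has rank 0. Corank 2; j^3 = x^3 is a perfect cube, so E-series; the 4-jet and mu = 6 give E_6.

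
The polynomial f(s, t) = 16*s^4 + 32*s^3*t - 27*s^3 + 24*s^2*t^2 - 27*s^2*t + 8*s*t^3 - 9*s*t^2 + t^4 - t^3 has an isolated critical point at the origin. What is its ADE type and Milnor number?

Type E_{6}, Milnor number mu = 6.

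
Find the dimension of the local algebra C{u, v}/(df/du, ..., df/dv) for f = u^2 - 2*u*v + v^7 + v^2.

The Hessian of f at 0 is [[2, -2], [-2, 2]] with rank 1, so corank 1. A Groebner basis of the Jacobian ideal J(f) in C{u,v} is {v^6, u - v}; counting standard monomials gives mu = 6. Corank 1: A-series; mu = 6 gives A_6.

6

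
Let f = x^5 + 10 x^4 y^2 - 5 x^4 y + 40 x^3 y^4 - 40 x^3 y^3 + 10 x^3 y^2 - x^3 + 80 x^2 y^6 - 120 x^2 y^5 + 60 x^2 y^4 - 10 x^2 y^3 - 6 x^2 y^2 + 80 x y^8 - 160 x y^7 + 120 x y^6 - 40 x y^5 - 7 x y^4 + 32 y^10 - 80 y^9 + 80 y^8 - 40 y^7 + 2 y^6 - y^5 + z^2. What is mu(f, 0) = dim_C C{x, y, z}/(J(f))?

8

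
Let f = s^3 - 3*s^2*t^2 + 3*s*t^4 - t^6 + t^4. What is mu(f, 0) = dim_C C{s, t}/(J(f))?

The Hessian of f at 0 is [[0, 0], [0, 0]] with rank 0, so corank 2. A Groebner basis of the Jacobian ideal J(f) in C{s,t} is {s^3, s^2*t, -s^2/2 + s*t^2, t^3}; counting standard monomials gives mu = 6. Corank 2; j^3 = s^3 is a perfect cube, so E-series; the 4-jet and mu = 6 give E_6.

6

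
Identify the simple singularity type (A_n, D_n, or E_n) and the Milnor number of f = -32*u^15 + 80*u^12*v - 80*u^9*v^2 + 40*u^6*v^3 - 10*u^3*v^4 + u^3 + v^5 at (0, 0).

Type E_8, Milnor number mu = 8.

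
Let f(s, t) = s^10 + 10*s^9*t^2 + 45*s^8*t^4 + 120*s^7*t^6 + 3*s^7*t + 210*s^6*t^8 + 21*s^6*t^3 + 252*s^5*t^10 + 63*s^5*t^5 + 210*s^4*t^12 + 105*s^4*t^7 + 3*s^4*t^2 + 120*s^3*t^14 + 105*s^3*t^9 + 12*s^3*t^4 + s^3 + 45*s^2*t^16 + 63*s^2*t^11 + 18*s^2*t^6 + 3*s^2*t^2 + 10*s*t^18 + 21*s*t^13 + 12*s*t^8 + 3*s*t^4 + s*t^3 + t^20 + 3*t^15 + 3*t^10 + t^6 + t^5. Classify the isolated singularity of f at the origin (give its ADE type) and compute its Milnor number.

The Hessian of f at 0 is [[0, 0], [0, 0]] with rank 0, so corank 2. A Groebner basis of the Jacobian ideal J(f) in C{s,t} is {-s^2 + t^4 - t^3/3, s^3, s^2*t + s^2/3 + t^3/9, s^2 + s*t^2 + t^3/3}; counting standard monomials gives mu = 7. Corank 2; j^3 = s^3 is a perfect cube, so E-series; the 4-jet and mu = 7 give E_7.

Type E_7, Milnor number mu = 7.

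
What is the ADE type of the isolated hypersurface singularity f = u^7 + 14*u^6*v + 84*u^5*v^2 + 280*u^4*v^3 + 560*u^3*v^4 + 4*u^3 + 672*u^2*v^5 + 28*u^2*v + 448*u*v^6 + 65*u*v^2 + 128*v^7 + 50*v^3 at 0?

The Hessian of f at 0 is [[0, 0], [0, 0]] with rank 0, so corank 2. A Groebner basis of the Jacobian ideal J(f) in C{u,v} is {128*u*v/7 + v^6 + 320*v^2/7, u*v^2 + 5*v^3/2, u^2 + 9*u*v/2 + 5*v^2}; counting standard monomials gives mu = 8. Corank 2; j^3 = (u + 2*v)*(2*u + 5*v)^2 has shape L^2 M (L != M), so D-series; mu = 8 gives D_8.

D_8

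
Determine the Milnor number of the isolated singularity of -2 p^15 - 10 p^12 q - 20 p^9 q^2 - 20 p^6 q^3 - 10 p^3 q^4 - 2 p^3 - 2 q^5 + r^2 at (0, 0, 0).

8

The Hessian of f at 0 is [[0, 0, 0], [0, 0, 0], [0, 0, 2]] with rank 1, so corank 2. A Groebner basis of the Jacobian ideal J(f) in C{p,q,r} is {q^4, p^2, r}; counting standard monomials gives mu = 8. Corank 2; j^3 = -2*p^3 is a perfect cube, so E-series; the 5-jet and mu = 8 give E_8.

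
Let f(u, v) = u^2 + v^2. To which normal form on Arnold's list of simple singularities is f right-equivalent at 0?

A_{1}

The Hessian of f at 0 is [[2, 0], [0, 2]] with rank 2, so corank 0. A Groebner basis of the Jacobian ideal J(f) in C{u,v} is {u, v}; counting standard monomials gives mu = 1. Corank 0: nondegenerate Morse point, so A_1.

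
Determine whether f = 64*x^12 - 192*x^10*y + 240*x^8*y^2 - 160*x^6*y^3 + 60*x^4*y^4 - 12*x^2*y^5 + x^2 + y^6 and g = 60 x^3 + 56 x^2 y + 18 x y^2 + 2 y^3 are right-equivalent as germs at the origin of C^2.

No.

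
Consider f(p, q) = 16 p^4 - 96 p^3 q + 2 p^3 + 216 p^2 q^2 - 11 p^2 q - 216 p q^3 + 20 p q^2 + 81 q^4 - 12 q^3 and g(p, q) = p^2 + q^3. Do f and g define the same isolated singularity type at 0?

No.

The Hessian of f at 0 has rank 0. Corank 2; j^3 = (p - 2*q)^2*(2*p - 3*q) has shape L^2 M (L != M), so D-series; mu = 5 gives D_5. The Hessian of g at 0 has rank 1. Corank 1: A-series; mu = 2 gives A_2. f is D_5 but g is A_2, hence not right-equivalent.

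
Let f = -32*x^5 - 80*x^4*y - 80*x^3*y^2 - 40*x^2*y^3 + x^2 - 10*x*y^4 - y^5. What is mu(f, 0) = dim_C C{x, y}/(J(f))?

The Hessian of f at 0 is [[2, 0], [0, 0]] with rank 1, so corank 1. A Groebner basis of the Jacobian ideal J(f) in C{x,y} is {y^4, x}; counting standard monomials gives mu = 4. Corank 1: A-series; mu = 4 gives A_4.

4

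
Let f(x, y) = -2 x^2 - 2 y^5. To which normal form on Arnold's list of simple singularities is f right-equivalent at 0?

A_{4}

The Hessian of f at 0 has rank 1. Corank 1: A-series; mu = 4 gives A_4.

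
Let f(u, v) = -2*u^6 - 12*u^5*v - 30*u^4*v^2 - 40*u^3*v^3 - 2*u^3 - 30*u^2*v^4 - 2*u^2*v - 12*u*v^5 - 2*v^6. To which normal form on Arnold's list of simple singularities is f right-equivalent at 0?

The Hessian of f at 0 is [[0, 0], [0, 0]] with rank 0, so corank 2. A Groebner basis of the Jacobian ideal J(f) in C{u,v} is {-u*v/6 + v^5, u*v^2, u^2 + u*v}; counting standard monomials gives mu = 7. Corank 2; j^3 = -2*u^2*(u + v) has shape L^2 M (L != M), so D-series; mu = 7 gives D_7.

D_7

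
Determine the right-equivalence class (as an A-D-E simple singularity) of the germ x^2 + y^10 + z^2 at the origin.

A_{9}

The Hessian of f at 0 is [[2, 0, 0], [0, 0, 0], [0, 0, 2]] with rank 2, so corank 1. A Groebner basis of the Jacobian ideal J(f) in C{x,y,z} is {y^9, x, z}; counting standard monomials gives mu = 9. Corank 1: A-series; mu = 9 gives A_9.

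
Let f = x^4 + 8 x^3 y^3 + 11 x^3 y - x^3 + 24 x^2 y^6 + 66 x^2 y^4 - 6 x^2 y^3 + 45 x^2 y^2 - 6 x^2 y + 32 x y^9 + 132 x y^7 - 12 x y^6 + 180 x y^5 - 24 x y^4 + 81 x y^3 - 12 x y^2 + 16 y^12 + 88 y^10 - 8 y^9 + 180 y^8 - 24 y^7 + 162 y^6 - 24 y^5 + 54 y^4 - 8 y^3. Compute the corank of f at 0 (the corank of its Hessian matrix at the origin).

2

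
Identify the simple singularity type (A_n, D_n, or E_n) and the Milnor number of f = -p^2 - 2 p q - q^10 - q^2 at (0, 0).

Type A_9, Milnor number mu = 9.

The Hessian of f at 0 is [[-2, -2], [-2, -2]] with rank 1, so corank 1. A Groebner basis of the Jacobian ideal J(f) in C{p,q} is {q^9, p + q}; counting standard monomials gives mu = 9. Corank 1: A-series; mu = 9 gives A_9.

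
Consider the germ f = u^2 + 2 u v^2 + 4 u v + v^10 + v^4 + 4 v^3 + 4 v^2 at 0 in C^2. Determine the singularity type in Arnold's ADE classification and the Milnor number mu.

Type A_9, Milnor number mu = 9.

The Hessian of f at 0 has rank 1. Corank 1: A-series; mu = 9 gives A_9.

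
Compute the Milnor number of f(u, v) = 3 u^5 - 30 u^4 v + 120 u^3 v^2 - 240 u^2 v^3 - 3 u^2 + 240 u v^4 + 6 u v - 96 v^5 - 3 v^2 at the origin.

4

The Hessian of f at 0 is [[-6, 6], [6, -6]] with rank 1, so corank 1. A Groebner basis of the Jacobian ideal J(f) in C{u,v} is {v^4, u - v}; counting standard monomials gives mu = 4. Corank 1: A-series; mu = 4 gives A_4.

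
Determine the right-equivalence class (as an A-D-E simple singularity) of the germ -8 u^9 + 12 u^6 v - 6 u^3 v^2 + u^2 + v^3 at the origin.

The Hessian of f at 0 has rank 1. Corank 1: A-series; mu = 2 gives A_2.

A_{2}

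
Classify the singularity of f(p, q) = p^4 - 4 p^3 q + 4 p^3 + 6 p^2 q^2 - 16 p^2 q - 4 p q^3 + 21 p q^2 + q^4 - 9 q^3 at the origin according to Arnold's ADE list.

The Hessian of f at 0 is [[0, 0], [0, 0]] with rank 0, so corank 2. A Groebner basis of the Jacobian ideal J(f) in C{p,q} is {p*q^2 - 6*p*q + 9*q^2, -4*p*q + q^3 + 6*q^2, p^2 - 5*p*q/2 + 3*q^2/2}; counting standard monomials gives mu = 5. Corank 2; j^3 = (p - q)*(2*p - 3*q)^2 has shape L^2 M (L != M), so D-series; mu = 5 gives D_5.

D_{5}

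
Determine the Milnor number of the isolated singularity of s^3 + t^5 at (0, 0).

The Hessian of f at 0 has rank 0. Corank 2; j^3 = s^3 is a perfect cube, so E-series; the 5-jet and mu = 8 give E_8.

8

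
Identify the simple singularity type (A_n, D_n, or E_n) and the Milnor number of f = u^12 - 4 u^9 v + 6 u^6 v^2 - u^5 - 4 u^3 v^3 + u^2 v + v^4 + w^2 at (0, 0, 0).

Type D_{5}, Milnor number mu = 5.

The Hessian of f at 0 is [[0, 0, 0], [0, 0, 0], [0, 0, 2]] with rank 1, so corank 2. A Groebner basis of the Jacobian ideal J(f) in C{u,v,w} is {u^3, u^2/4 + v^3, u*v, w}; counting standard monomials gives mu = 5. Corank 2; j^3 = u^2*v has shape L^2 M (L != M), so D-series; mu = 5 gives D_5.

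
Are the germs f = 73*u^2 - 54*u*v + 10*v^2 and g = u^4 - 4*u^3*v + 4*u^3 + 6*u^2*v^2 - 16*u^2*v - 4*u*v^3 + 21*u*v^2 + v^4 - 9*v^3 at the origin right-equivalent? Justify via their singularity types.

No.

The Hessian of f at 0 is [[146, -54], [-54, 20]] with rank 2, so corank 0. A Groebner basis of the Jacobian ideal J(f) in C{u,v} is {u, v}; counting standard monomials gives mu = 1. Corank 0: nondegenerate Morse point, so A_1. The Hessian of g at 0 is [[0, 0], [0, 0]] with rank 0, so corank 2. A Groebner basis of the Jacobian ideal J(g) in C{u,v} is {u*v^2 - 6*u*v + 9*v^2, -4*u*v + v^3 + 6*v^2, u^2 - 5*u*v/2 + 3*v^2/2}; counting standard monomials gives mu = 5. Corank 2; j^3 = (u - v)*(2*u - 3*v)^2 has shape L^2 M (L != M), so D-series; mu = 5 gives D_5. f is A_1 but g is D_5, hence not right-equivalent.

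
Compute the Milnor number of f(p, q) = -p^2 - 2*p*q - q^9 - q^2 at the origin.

8

The Hessian of f at 0 is [[-2, -2], [-2, -2]] with rank 1, so corank 1. A Groebner basis of the Jacobian ideal J(f) in C{p,q} is {q^8, p + q}; counting standard monomials gives mu = 8. Corank 1: A-series; mu = 8 gives A_8.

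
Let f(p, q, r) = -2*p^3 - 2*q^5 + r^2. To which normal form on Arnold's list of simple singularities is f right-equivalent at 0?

E_8

The Hessian of f at 0 is [[0, 0, 0], [0, 0, 0], [0, 0, 2]] with rank 1, so corank 2. A Groebner basis of the Jacobian ideal J(f) in C{p,q,r} is {q^4, p^2, r}; counting standard monomials gives mu = 8. Corank 2; j^3 = -2*p^3 is a perfect cube, so E-series; the 5-jet and mu = 8 give E_8.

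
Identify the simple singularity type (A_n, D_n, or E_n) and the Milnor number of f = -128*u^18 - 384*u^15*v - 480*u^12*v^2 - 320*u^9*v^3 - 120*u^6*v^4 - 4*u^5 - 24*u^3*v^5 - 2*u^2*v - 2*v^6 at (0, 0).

Type D_7, Milnor number mu = 7.

The Hessian of f at 0 is [[0, 0], [0, 0]] with rank 0, so corank 2. A Groebner basis of the Jacobian ideal J(f) in C{u,v} is {u^2/6 + v^5, u^3, u*v}; counting standard monomials gives mu = 7. Corank 2; j^3 = -2*u^2*v has shape L^2 M (L != M), so D-series; mu = 7 gives D_7.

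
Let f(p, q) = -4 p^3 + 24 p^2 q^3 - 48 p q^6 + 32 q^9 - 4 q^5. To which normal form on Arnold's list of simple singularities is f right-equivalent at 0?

The Hessian of f at 0 is [[0, 0], [0, 0]] with rank 0, so corank 2. A Groebner basis of the Jacobian ideal J(f) in C{p,q} is {-p^2/4 + p*q^3, q^4, p^3, p^2*q}; counting standard monomials gives mu = 8. Corank 2; j^3 = -4*p^3 is a perfect cube, so E-series; the 5-jet and mu = 8 give E_8.

E_{8}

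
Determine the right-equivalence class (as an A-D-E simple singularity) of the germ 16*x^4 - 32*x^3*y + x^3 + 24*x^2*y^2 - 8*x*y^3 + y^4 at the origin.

E6

The Hessian of f at 0 has rank 0. Corank 2; j^3 = x^3 is a perfect cube, so E-series; the 4-jet and mu = 6 give E_6.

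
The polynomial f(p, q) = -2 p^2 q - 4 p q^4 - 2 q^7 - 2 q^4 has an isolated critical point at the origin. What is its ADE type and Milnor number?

Type D5, Milnor number mu = 5.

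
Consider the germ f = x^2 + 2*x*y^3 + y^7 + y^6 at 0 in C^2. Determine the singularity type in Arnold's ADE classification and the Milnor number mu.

Type A_{6}, Milnor number mu = 6.

The Hessian of f at 0 is [[2, 0], [0, 0]] with rank 1, so corank 1. A Groebner basis of the Jacobian ideal J(f) in C{x,y} is {x + y^3, x^2}; counting standard monomials gives mu = 6. Corank 1: A-series; mu = 6 gives A_6.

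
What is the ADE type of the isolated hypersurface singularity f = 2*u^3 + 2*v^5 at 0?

E_{8}

The Hessian of f at 0 has rank 0. Corank 2; j^3 = 2*u^3 is a perfect cube, so E-series; the 5-jet and mu = 8 give E_8.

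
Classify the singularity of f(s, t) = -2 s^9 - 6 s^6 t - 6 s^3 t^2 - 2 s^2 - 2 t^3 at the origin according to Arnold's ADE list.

A_{2}

The Hessian of f at 0 has rank 1. Corank 1: A-series; mu = 2 gives A_2.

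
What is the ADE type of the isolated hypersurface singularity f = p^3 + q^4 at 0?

E_6

The Hessian of f at 0 has rank 0. Corank 2; j^3 = p^3 is a perfect cube, so E-series; the 4-jet and mu = 6 give E_6.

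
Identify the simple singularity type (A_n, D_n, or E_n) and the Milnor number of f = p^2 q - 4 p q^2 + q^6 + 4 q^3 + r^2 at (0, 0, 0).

The Hessian of f at 0 has rank 1. Corank 2; j^3 = q*(p - 2*q)^2 has shape L^2 M (L != M), so D-series; mu = 7 gives D_7.

Type D7, Milnor number mu = 7.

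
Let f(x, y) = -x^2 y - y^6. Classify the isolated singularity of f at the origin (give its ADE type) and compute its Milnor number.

The Hessian of f at 0 has rank 0. Corank 2; j^3 = -x^2*y has shape L^2 M (L != M), so D-series; mu = 7 gives D_7.

Type D7, Milnor number mu = 7.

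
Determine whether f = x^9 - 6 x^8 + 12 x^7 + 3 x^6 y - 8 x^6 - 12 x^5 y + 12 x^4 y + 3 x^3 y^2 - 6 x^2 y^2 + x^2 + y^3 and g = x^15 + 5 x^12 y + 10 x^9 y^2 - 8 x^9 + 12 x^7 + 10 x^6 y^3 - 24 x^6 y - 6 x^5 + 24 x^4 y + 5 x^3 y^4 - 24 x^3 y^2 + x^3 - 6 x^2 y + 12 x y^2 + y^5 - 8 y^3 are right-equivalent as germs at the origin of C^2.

The Hessian of f at 0 is [[2, 0], [0, 0]] with rank 1, so corank 1. A Groebner basis of the Jacobian ideal J(f) in C{x,y} is {y^2, x}; counting standard monomials gives mu = 2. Corank 1: A-series; mu = 2 gives A_2. The Hessian of g at 0 is [[0, 0], [0, 0]] with rank 0, so corank 2. A Groebner basis of the Jacobian ideal J(g) in C{x,y} is {-x^2/32 + x*y^3 + x*y/8 - y^2/8, y^4, x^3 - 12*x*y^2 + 16*y^3, x^2*y - 4*x*y^2 + 4*y^3}; counting standard monomials gives mu = 8. Corank 2; j^3 = (x - 2*y)^3 is a perfect cube, so E-series; the 5-jet and mu = 8 give E_8. f is A_2 but g is E_8, hence not right-equivalent.

No.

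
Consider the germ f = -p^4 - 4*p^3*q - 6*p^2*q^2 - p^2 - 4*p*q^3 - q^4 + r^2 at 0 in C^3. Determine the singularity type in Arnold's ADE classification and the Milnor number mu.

Type A3, Milnor number mu = 3.

The Hessian of f at 0 has rank 2. Corank 1: A-series; mu = 3 gives A_3.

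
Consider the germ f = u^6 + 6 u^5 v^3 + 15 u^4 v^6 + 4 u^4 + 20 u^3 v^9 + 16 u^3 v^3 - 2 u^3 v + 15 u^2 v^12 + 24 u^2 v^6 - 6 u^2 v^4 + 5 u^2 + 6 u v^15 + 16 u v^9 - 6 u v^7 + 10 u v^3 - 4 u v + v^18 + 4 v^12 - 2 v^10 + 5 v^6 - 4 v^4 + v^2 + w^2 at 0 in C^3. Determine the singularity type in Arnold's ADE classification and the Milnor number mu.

Type A_{1}, Milnor number mu = 1.

The Hessian of f at 0 has rank 3. Corank 0: nondegenerate Morse point, so A_1.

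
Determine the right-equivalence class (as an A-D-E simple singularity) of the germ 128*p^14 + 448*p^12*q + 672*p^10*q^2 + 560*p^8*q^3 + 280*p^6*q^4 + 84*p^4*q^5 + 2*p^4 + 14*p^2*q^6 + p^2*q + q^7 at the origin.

D_8

The Hessian of f at 0 is [[0, 0], [0, 0]] with rank 0, so corank 2. A Groebner basis of the Jacobian ideal J(f) in C{p,q} is {p^2/7 + q^6, p^3, p*q}; counting standard monomials gives mu = 8. Corank 2; j^3 = p^2*q has shape L^2 M (L != M), so D-series; mu = 8 gives D_8.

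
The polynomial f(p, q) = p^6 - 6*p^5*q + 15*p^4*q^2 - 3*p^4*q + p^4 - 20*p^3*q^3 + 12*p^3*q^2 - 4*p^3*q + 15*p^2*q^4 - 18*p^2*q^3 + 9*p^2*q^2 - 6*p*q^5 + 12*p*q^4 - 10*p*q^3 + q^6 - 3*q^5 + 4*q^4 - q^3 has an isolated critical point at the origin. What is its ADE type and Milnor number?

Type E_6, Milnor number mu = 6.

The Hessian of f at 0 has rank 0. Corank 2; j^3 = -q^3 is a perfect cube, so E-series; the 4-jet and mu = 6 give E_6.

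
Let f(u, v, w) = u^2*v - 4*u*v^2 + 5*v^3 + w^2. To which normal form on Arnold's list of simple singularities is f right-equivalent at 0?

D_{4}

The Hessian of f at 0 has rank 1. Corank 2; j^3 = v*(u^2 - 4*u*v + 5*v^2) splits into three distinct lines over C (the quadratic factor has nonzero discriminant), so D_4.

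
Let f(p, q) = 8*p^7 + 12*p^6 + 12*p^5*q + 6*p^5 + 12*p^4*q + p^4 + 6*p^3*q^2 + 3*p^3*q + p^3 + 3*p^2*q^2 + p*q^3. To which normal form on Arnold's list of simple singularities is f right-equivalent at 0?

E7

The Hessian of f at 0 has rank 0. Corank 2; j^3 = p^3 is a perfect cube, so E-series; the 4-jet and mu = 7 give E_7.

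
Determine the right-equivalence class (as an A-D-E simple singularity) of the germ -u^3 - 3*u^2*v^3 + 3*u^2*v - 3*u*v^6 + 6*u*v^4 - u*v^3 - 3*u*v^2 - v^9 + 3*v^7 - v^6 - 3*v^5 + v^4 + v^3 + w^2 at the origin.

The Hessian of f at 0 is [[0, 0, 0], [0, 0, 0], [0, 0, 2]] with rank 1, so corank 2. A Groebner basis of the Jacobian ideal J(f) in C{u,v,w} is {u^3 - 3*u^2*v - 6*u^2 + 12*u*v - 6*v^2, 3*u^2 + u*v^2 - 6*u*v + 3*v^2, 3*u^2 - 6*u*v + v^3 + 3*v^2, w}; counting standard monomials gives mu = 7. Corank 2; j^3 = -(u - v)^3 is a perfect cube, so E-series; the 4-jet and mu = 7 give E_7.

E_{7}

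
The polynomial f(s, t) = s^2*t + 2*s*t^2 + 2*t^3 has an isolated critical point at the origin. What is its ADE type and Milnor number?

The Hessian of f at 0 is [[0, 0], [0, 0]] with rank 0, so corank 2. A Groebner basis of the Jacobian ideal J(f) in C{s,t} is {t^3, s^2 + 2*t^2, s*t + t^2}; counting standard monomials gives mu = 4. Corank 2; j^3 = t*(s^2 + 2*s*t + 2*t^2) splits into three distinct lines over C (the quadratic factor has nonzero discriminant), so D_4.

Type D_{4}, Milnor number mu = 4.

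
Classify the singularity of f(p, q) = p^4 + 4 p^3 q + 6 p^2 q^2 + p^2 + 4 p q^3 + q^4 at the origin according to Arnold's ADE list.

A_{3}

The Hessian of f at 0 has rank 1. Corank 1: A-series; mu = 3 gives A_3.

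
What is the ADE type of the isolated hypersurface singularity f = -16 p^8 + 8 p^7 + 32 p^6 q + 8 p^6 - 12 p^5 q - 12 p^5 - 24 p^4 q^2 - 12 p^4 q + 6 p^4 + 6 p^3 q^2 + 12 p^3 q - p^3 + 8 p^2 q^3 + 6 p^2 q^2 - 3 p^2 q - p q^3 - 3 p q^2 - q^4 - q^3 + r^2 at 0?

The Hessian of f at 0 is [[0, 0, 0], [0, 0, 0], [0, 0, 2]] with rank 1, so corank 2. A Groebner basis of the Jacobian ideal J(f) in C{p,q,r} is {-3*p^2/26 - 3*p*q/13 + q^4 - q^3/26 - 3*q^2/26, p^3 - 21*p^2/26 - 21*p*q/13 + 19*q^3/26 - 21*q^2/26, p^2*q + p^2/2 + p*q - 5*q^3/6 + q^2/2, -3*p^2/13 + p*q^2 - 6*p*q/13 + 12*q^3/13 - 3*q^2/13, r}; counting standard monomials gives mu = 7. Corank 2; j^3 = -(p + q)^3 is a perfect cube, so E-series; the 4-jet and mu = 7 give E_7.

E7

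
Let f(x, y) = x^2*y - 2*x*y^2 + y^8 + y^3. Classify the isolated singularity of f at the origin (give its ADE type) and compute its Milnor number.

Type D_{9}, Milnor number mu = 9.

The Hessian of f at 0 is [[0, 0], [0, 0]] with rank 0, so corank 2. A Groebner basis of the Jacobian ideal J(f) in C{x,y} is {x^2/8 + y^7 - y^2/8, x^3 - y^3, x*y - y^2}; counting standard monomials gives mu = 9. Corank 2; j^3 = y*(x - y)^2 has shape L^2 M (L != M), so D-series; mu = 9 gives D_9.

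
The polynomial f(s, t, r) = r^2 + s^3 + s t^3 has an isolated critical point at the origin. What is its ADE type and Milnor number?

Type E_{7}, Milnor number mu = 7.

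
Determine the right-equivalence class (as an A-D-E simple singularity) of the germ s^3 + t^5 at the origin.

E_{8}

The Hessian of f at 0 has rank 0. Corank 2; j^3 = s^3 is a perfect cube, so E-series; the 5-jet and mu = 8 give E_8.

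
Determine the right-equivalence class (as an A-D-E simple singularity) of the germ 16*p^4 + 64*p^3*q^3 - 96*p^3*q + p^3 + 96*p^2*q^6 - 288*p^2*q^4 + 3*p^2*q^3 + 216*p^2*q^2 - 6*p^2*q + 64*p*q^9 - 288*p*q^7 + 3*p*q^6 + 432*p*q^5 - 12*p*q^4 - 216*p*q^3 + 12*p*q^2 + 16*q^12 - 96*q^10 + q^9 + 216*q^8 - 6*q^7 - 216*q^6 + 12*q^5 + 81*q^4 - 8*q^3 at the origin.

E_{6}

The Hessian of f at 0 has rank 0. Corank 2; j^3 = (p - 2*q)^3 is a perfect cube, so E-series; the 4-jet and mu = 6 give E_6.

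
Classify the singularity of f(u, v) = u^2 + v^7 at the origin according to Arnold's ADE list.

The Hessian of f at 0 is [[2, 0], [0, 0]] with rank 1, so corank 1. A Groebner basis of the Jacobian ideal J(f) in C{u,v} is {v^6, u}; counting standard monomials gives mu = 6. Corank 1: A-series; mu = 6 gives A_6.

A_6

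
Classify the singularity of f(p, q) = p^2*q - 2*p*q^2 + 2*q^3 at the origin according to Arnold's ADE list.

The Hessian of f at 0 has rank 0. Corank 2; j^3 = q*(p^2 - 2*p*q + 2*q^2) splits into three distinct lines over C (the quadratic factor has nonzero discriminant), so D_4.

D4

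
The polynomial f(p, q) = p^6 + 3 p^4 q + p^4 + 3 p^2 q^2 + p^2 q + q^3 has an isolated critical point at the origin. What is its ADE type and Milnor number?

Type D_{4}, Milnor number mu = 4.

The Hessian of f at 0 is [[0, 0], [0, 0]] with rank 0, so corank 2. A Groebner basis of the Jacobian ideal J(f) in C{p,q} is {q^3, p^2 + 3*q^2, p*q}; counting standard monomials gives mu = 4. Corank 2; j^3 = q*(p^2 + q^2) splits into three distinct lines over C (the quadratic factor has nonzero discriminant), so D_4.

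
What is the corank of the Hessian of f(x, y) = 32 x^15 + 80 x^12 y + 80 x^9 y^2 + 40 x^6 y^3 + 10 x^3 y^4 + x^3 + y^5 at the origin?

The Hessian at 0 is [[0, 0], [0, 0]] of rank 0; hence corank 2.

2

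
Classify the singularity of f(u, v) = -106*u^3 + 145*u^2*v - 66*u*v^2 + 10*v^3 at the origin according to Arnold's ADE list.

D_{4}

The Hessian of f at 0 has rank 0. Corank 2; j^3 = -(2*u - v)*(53*u^2 - 46*u*v + 10*v^2) splits into three distinct lines over C (the quadratic factor has nonzero discriminant), so D_4.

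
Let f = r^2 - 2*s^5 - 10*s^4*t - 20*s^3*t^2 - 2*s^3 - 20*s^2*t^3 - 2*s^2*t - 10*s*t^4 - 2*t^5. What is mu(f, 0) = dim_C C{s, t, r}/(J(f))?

6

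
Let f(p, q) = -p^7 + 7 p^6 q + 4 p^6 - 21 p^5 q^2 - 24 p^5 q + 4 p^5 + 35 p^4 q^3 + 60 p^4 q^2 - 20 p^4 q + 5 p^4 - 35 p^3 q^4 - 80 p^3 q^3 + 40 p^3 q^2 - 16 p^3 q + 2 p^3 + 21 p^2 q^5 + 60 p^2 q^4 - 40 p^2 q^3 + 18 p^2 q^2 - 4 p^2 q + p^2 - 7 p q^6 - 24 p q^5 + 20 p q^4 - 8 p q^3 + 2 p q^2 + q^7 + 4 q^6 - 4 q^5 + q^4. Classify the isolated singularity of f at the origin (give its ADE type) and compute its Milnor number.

Type A_{6}, Milnor number mu = 6.

The Hessian of f at 0 has rank 1. Corank 1: A-series; mu = 6 gives A_6.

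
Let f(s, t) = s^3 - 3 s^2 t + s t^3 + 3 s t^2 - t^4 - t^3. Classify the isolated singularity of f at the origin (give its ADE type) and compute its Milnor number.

The Hessian of f at 0 is [[0, 0], [0, 0]] with rank 0, so corank 2. A Groebner basis of the Jacobian ideal J(f) in C{s,t} is {s^3 - 3*s^2*t - 6*s^2 + 12*s*t - 6*t^2, 3*s^2 + s*t^2 - 6*s*t + 3*t^2, 3*s^2 - 6*s*t + t^3 + 3*t^2}; counting standard monomials gives mu = 7. Corank 2; j^3 = (s - t)^3 is a perfect cube, so E-series; the 4-jet and mu = 7 give E_7.

Type E_{7}, Milnor number mu = 7.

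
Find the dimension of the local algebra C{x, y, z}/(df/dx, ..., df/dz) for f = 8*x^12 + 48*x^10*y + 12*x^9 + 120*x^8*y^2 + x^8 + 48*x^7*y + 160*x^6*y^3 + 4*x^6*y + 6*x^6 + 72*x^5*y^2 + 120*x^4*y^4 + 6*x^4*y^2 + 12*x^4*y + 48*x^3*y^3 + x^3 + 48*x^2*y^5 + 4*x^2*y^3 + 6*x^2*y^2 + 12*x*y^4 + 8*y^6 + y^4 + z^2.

The Hessian of f at 0 has rank 1. Corank 2; j^3 = x^3 is a perfect cube, so E-series; the 4-jet and mu = 6 give E_6.

6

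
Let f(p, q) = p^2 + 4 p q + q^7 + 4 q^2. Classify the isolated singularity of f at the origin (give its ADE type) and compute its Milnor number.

Type A6, Milnor number mu = 6.

The Hessian of f at 0 is [[2, 4], [4, 8]] with rank 1, so corank 1. A Groebner basis of the Jacobian ideal J(f) in C{p,q} is {q^6, p + 2*q}; counting standard monomials gives mu = 6. Corank 1: A-series; mu = 6 gives A_6.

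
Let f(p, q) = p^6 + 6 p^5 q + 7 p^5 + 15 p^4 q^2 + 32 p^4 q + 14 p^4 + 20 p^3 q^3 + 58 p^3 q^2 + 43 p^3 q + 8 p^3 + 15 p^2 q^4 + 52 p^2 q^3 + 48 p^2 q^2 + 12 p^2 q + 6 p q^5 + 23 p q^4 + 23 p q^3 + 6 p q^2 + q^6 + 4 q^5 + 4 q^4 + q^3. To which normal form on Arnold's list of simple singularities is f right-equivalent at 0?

The Hessian of f at 0 has rank 0. Corank 2; j^3 = (2*p + q)^3 is a perfect cube, so E-series; the 4-jet and mu = 7 give E_7.

E_7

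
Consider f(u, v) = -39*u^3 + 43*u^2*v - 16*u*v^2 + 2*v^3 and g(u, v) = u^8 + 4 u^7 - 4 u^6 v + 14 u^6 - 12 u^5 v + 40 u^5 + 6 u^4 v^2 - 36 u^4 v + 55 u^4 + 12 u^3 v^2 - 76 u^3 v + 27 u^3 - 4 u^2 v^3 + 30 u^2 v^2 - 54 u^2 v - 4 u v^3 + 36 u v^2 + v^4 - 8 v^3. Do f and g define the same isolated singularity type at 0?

No.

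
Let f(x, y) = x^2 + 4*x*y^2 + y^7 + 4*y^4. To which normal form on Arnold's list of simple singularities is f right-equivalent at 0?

A6

The Hessian of f at 0 has rank 1. Corank 1: A-series; mu = 6 gives A_6.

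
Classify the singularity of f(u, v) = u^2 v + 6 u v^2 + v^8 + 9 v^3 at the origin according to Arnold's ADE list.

The Hessian of f at 0 is [[0, 0], [0, 0]] with rank 0, so corank 2. A Groebner basis of the Jacobian ideal J(f) in C{u,v} is {u^2/8 + v^7 - 9*v^2/8, u^3 + 27*v^3, u*v + 3*v^2}; counting standard monomials gives mu = 9. Corank 2; j^3 = v*(u + 3*v)^2 has shape L^2 M (L != M), so D-series; mu = 9 gives D_9.

D_9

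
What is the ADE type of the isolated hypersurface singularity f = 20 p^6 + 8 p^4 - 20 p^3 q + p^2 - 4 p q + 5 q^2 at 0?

A_1

The Hessian of f at 0 has rank 2. Corank 0: nondegenerate Morse point, so A_1.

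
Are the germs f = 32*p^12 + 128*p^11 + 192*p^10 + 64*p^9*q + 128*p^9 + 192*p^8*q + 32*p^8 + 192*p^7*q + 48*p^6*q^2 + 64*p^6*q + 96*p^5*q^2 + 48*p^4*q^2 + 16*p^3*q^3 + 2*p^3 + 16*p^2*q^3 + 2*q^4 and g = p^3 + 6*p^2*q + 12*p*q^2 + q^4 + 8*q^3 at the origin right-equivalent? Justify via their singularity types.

Yes.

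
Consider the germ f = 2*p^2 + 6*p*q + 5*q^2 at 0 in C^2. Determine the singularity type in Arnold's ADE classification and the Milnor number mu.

Type A1, Milnor number mu = 1.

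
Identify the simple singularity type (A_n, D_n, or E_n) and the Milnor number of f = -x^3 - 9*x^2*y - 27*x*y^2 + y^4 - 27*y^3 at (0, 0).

Type E6, Milnor number mu = 6.

The Hessian of f at 0 has rank 0. Corank 2; j^3 = -(x + 3*y)^3 is a perfect cube, so E-series; the 4-jet and mu = 6 give E_6.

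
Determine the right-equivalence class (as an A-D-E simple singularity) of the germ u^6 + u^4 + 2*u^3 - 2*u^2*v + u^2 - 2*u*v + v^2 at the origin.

A_{5}

The Hessian of f at 0 is [[2, -2], [-2, 2]] with rank 1, so corank 1. A Groebner basis of the Jacobian ideal J(f) in C{u,v} is {u*v^2 + 3*u*v + u - 2*v^2 - v, 5*u*v + 2*u + v^3 - 3*v^2 - 2*v, u^2 + u - v}; counting standard monomials gives mu = 5. Corank 1: A-series; mu = 5 gives A_5.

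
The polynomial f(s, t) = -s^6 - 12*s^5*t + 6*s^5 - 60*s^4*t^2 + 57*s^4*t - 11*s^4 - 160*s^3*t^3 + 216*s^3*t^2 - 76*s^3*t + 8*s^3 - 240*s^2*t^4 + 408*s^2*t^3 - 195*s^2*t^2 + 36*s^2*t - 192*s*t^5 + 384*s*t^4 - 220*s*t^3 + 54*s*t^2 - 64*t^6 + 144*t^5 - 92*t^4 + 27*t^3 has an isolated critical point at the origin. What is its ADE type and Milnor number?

Type E6, Milnor number mu = 6.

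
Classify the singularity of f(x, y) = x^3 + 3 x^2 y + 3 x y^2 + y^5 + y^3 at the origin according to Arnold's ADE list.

The Hessian of f at 0 is [[0, 0], [0, 0]] with rank 0, so corank 2. A Groebner basis of the Jacobian ideal J(f) in C{x,y} is {y^4, x^2 + 2*x*y + y^2}; counting standard monomials gives mu = 8. Corank 2; j^3 = (x + y)^3 is a perfect cube, so E-series; the 5-jet and mu = 8 give E_8.

E_{8}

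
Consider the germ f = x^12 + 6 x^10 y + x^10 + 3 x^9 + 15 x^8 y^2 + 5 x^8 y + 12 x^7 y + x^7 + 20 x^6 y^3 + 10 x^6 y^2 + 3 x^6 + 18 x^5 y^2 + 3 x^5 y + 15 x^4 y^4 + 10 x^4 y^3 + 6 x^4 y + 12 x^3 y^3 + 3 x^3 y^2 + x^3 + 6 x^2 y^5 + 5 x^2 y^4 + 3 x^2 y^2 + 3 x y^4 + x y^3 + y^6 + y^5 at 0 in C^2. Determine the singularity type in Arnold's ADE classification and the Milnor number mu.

Type E7, Milnor number mu = 7.

The Hessian of f at 0 has rank 0. Corank 2; j^3 = x^3 is a perfect cube, so E-series; the 4-jet and mu = 7 give E_7.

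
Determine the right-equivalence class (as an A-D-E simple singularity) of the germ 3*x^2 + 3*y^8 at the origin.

The Hessian of f at 0 is [[6, 0], [0, 0]] with rank 1, so corank 1. A Groebner basis of the Jacobian ideal J(f) in C{x,y} is {y^7, x}; counting standard monomials gives mu = 7. Corank 1: A-series; mu = 7 gives A_7.

A7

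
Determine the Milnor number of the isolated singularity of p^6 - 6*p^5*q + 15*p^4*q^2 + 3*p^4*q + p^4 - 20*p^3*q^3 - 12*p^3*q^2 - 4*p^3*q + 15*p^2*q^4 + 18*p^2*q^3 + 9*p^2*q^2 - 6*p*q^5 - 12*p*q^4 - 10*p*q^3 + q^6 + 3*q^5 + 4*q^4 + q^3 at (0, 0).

6

The Hessian of f at 0 is [[0, 0], [0, 0]] with rank 0, so corank 2. A Groebner basis of the Jacobian ideal J(f) in C{p,q} is {p^3 + 3*q^2/2, p^2*q + q^2/2, p*q^2, q^3}; counting standard monomials gives mu = 6. Corank 2; j^3 = q^3 is a perfect cube, so E-series; the 4-jet and mu = 6 give E_6.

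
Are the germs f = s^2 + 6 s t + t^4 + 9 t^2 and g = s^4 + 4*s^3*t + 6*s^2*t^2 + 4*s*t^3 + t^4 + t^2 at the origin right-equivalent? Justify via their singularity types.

Yes.

The Hessian of f at 0 is [[2, 6], [6, 18]] with rank 1, so corank 1. A Groebner basis of the Jacobian ideal J(f) in C{s,t} is {t^3, s + 3*t}; counting standard monomials gives mu = 3. Corank 1: A-series; mu = 3 gives A_3. The Hessian of g at 0 is [[0, 0], [0, 2]] with rank 1, so corank 1. A Groebner basis of the Jacobian ideal J(g) in C{s,t} is {s^3, t}; counting standard monomials gives mu = 3. Corank 1: A-series; mu = 3 gives A_3. Both have type A_3, hence right-equivalent.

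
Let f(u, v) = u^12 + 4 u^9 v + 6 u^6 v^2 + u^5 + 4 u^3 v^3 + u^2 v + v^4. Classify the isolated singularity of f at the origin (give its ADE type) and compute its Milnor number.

Type D5, Milnor number mu = 5.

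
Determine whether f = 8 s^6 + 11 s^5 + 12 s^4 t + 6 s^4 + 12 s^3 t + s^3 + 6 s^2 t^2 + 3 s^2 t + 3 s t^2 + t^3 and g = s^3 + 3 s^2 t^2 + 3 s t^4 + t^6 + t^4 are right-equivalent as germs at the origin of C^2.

No.

The Hessian of f at 0 has rank 0. Corank 2; j^3 = (s + t)^3 is a perfect cube, so E-series; the 5-jet and mu = 8 give E_8. The Hessian of g at 0 has rank 0. Corank 2; j^3 = s^3 is a perfect cube, so E-series; the 4-jet and mu = 6 give E_6. f is E_8 but g is E_6, hence not right-equivalent.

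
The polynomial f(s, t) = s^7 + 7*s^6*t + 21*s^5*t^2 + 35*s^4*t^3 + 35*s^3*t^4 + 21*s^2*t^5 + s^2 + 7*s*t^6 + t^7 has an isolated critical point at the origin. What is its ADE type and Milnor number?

Type A_6, Milnor number mu = 6.

The Hessian of f at 0 is [[2, 0], [0, 0]] with rank 1, so corank 1. A Groebner basis of the Jacobian ideal J(f) in C{s,t} is {t^6, s}; counting standard monomials gives mu = 6. Corank 1: A-series; mu = 6 gives A_6.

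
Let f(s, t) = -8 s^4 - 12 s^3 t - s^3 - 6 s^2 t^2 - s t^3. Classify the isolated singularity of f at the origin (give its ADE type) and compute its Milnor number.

The Hessian of f at 0 is [[0, 0], [0, 0]] with rank 0, so corank 2. A Groebner basis of the Jacobian ideal J(f) in C{s,t} is {3*s^2/4 + t^4 + t^3/4, s^3, s^2*t - s^2/4 - t^3/12, s^2 + s*t^2 + t^3/3}; counting standard monomials gives mu = 7. Corank 2; j^3 = -s^3 is a perfect cube, so E-series; the 4-jet and mu = 7 give E_7.

Type E7, Milnor number mu = 7.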